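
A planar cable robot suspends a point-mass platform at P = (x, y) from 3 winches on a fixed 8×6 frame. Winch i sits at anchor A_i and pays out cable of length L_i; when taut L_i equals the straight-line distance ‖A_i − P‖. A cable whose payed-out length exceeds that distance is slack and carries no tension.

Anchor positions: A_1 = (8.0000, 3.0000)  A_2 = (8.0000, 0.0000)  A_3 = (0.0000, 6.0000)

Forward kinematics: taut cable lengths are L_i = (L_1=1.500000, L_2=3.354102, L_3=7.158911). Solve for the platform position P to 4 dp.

(6.5000, 3.0000)

expand ‖A_i−P‖²=L_i² and subtract eq 1 (q_i ≔ ‖A_i‖²−L_i²)
q_1 = 64.0000+9.0000−2.2500 = 70.7500
eq1−eq2 → [0.0000  6.0000]·P = 18.0000
eq1−eq3 → [16.0000  -6.0000]·P = 86.0000
2×2 solve → P = (6.5000, 3.0000)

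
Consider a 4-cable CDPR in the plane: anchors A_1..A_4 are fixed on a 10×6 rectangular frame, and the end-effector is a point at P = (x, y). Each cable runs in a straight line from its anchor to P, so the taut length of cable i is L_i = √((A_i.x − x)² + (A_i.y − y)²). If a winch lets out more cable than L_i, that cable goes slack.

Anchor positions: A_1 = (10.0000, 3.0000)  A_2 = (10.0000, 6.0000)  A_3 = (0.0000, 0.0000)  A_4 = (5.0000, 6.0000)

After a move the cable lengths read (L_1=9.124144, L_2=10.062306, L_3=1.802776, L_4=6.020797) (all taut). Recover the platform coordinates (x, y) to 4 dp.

(1.0000, 1.5000)

each cable: (A_i−P)·(A_i−P) = L_i²; let q_i = ‖A_i‖²−L_i²
q_1 = 100.0000+9.0000−83.2500 = 25.7500
row 1: 0.0000x − 6.0000y = -9.0000  (q_2=34.7500)
row 2: 20.0000x + 6.0000y = 29.0000  (q_3=-3.2500)
row 3: 10.0000x − 6.0000y = 1.0000  (q_4=24.7500)
Cramer on rows 1–2 → x = 1.0000, y = 1.5000
check cable 4: ‖A_4−P‖² = 36.2500 ≈ L_4² = 36.2500 ✓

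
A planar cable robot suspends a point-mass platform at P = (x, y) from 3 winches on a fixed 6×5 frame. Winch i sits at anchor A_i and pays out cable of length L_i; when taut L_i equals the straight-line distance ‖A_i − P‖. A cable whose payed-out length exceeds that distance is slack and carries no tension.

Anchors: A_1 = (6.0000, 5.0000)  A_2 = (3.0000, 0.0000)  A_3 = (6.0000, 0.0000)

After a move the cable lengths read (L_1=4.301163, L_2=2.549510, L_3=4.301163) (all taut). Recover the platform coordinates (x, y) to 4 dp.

(2.5000, 2.5000)

each cable: (A_i−P)·(A_i−P) = L_i²; let k_i = ‖A_i‖²−L_i²
k_1 = 36.0000+25.0000−18.5000 = 42.5000
row 1: 6.0000x + 10.0000y = 40.0000  (k_2=2.5000)
row 2: 0.0000x + 10.0000y = 25.0000  (k_3=17.5000)
Cramer on rows 1–2 → x = 2.5000, y = 2.5000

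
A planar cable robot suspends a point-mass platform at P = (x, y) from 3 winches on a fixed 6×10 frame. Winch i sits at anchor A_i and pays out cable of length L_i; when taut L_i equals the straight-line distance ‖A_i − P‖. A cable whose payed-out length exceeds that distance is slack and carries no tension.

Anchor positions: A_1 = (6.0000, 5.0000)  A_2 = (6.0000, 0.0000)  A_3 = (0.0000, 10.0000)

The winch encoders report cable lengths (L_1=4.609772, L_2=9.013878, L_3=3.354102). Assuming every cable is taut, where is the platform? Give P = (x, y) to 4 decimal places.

(3.0000, 8.5000)

each cable: (A_i−P)·(A_i−P) = L_i²; let q_i = ‖A_i‖²−L_i²
q_1 = 36.0000+25.0000−21.2500 = 39.7500
row 1: 0.0000x + 10.0000y = 85.0000  (q_2=-45.2500)
row 2: 12.0000x − 10.0000y = -49.0000  (q_3=88.7500)
Cramer on rows 1–2 → x = 3.0000, y = 8.5000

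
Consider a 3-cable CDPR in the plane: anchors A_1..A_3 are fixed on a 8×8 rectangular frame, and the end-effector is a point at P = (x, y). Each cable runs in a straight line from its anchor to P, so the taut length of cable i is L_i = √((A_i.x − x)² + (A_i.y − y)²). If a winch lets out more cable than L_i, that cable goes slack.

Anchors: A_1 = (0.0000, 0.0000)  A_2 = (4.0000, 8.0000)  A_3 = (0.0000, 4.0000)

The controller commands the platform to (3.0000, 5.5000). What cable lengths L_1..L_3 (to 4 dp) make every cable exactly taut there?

(6.2650, 2.6926, 3.3541)

L_1: Δ = A_1−P = (-3.0000, -5.5000) → ‖Δ‖ = √39.2500 = 6.2650
L_2: Δ = A_2−P = (1.0000, 2.5000) → ‖Δ‖ = √7.2500 = 2.6926
L_3: Δ = A_3−P = (-3.0000, -1.5000) → ‖Δ‖ = √11.2500 = 3.3541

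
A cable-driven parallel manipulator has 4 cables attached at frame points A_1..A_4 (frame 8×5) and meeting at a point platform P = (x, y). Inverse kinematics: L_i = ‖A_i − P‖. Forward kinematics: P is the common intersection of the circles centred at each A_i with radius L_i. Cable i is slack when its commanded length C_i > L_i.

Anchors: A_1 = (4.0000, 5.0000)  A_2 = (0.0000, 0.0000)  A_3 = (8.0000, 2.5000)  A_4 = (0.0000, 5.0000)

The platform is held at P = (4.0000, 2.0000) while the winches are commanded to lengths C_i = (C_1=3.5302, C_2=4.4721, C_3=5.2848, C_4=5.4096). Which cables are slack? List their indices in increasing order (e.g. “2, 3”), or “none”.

1, 3, 4

i=1: geometric 3.0000 vs commanded 3.5302 ⇒ slack
i=2: geometric 4.4721 vs commanded 4.4721 ⇒ taut
i=3: geometric 4.0311 vs commanded 5.2848 ⇒ slack
i=4: geometric 5.0000 vs commanded 5.4096 ⇒ slack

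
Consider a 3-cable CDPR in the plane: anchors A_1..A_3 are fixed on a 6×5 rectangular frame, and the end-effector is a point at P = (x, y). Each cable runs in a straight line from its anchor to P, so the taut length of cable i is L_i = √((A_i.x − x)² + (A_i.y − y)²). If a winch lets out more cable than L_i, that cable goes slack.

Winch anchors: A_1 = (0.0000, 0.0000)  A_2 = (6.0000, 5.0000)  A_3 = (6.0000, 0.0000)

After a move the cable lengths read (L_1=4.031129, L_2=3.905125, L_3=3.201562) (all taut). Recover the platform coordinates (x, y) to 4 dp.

each cable: (A_i−P)·(A_i−P) = L_i²; let c_i = ‖A_i‖²−L_i²
c_1 = 0.0000+0.0000−16.2500 = -16.2500
row 1: -12.0000x − 10.0000y = -62.0000  (c_2=45.7500)
row 2: -12.0000x + 0.0000y = -42.0000  (c_3=25.7500)
Cramer on rows 1–2 → x = 3.5000, y = 2.0000

(3.5000, 2.0000)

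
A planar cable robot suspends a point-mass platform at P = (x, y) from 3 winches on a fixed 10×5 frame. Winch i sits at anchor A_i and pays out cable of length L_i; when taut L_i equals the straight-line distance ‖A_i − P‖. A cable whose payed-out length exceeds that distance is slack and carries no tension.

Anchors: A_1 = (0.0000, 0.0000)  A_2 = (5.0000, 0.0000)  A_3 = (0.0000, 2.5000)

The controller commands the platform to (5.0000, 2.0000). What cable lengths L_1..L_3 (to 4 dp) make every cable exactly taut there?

L_1: Δ = A_1−P = (-5.0000, -2.0000) → ‖Δ‖ = √29.0000 = 5.3852
L_2: Δ = A_2−P = (0.0000, -2.0000) → ‖Δ‖ = √4.0000 = 2.0000
L_3: Δ = A_3−P = (-5.0000, 0.5000) → ‖Δ‖ = √25.2500 = 5.0249

(5.3852, 2.0000, 5.0249)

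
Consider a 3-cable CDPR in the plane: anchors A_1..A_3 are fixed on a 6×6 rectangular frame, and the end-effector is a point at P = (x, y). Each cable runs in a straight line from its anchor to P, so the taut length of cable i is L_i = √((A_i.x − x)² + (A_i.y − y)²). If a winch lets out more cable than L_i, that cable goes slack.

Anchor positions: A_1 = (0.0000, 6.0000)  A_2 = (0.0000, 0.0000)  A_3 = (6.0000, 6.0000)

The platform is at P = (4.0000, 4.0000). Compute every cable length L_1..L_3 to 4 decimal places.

(4.4721, 5.6569, 2.8284)

cable 1: Δx=-4.0000, Δy=2.0000; L_1 = √(Δx²+Δy²) = 4.4721
cable 2: Δx=-4.0000, Δy=-4.0000; L_2 = √(Δx²+Δy²) = 5.6569
cable 3: Δx=2.0000, Δy=2.0000; L_3 = √(Δx²+Δy²) = 2.8284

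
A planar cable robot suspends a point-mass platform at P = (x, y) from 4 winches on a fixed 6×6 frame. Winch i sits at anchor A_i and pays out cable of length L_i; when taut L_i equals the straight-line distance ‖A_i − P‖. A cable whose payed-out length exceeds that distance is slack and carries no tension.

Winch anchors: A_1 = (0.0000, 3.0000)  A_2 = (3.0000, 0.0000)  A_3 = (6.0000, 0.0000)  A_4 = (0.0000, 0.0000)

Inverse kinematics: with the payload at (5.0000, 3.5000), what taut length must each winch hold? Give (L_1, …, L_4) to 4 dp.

(5.0249, 4.0311, 3.6401, 6.1033)

L_1 = √((0.0000−5.0000)² + (3.0000−3.5000)²) = 5.0249
L_2 = √((3.0000−5.0000)² + (0.0000−3.5000)²) = 4.0311
L_3 = √((6.0000−5.0000)² + (0.0000−3.5000)²) = 3.6401
L_4 = √((0.0000−5.0000)² + (0.0000−3.5000)²) = 6.1033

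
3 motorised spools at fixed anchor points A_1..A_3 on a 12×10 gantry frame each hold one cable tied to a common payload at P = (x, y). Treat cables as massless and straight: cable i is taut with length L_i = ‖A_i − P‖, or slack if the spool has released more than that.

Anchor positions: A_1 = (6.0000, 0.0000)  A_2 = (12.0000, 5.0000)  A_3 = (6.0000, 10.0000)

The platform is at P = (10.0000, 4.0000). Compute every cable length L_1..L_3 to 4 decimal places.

cable 1: Δx=-4.0000, Δy=-4.0000; L_1 = √(Δx²+Δy²) = 5.6569
cable 2: Δx=2.0000, Δy=1.0000; L_2 = √(Δx²+Δy²) = 2.2361
cable 3: Δx=-4.0000, Δy=6.0000; L_3 = √(Δx²+Δy²) = 7.2111

(5.6569, 2.2361, 7.2111)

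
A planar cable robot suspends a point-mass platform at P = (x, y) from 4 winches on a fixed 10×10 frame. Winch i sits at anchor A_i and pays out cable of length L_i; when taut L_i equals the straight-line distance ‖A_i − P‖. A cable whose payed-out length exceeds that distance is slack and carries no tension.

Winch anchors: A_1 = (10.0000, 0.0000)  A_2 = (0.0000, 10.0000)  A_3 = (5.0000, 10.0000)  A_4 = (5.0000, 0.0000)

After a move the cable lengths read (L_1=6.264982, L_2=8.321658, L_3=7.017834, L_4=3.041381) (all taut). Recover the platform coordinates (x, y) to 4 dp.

(4.5000, 3.0000)

expand ‖A_i−P‖²=L_i² and subtract eq 1 (c_i ≔ ‖A_i‖²−L_i²)
c_1 = 100.0000+0.0000−39.2500 = 60.7500
eq1−eq2 → [20.0000  -20.0000]·P = 30.0000
eq1−eq3 → [10.0000  -20.0000]·P = -15.0000
eq1−eq4 → [10.0000  0.0000]·P = 45.0000
2×2 solve → P = (4.5000, 3.0000)
check cable 4: ‖A_4−P‖² = 9.2500 ≈ L_4² = 9.2500 ✓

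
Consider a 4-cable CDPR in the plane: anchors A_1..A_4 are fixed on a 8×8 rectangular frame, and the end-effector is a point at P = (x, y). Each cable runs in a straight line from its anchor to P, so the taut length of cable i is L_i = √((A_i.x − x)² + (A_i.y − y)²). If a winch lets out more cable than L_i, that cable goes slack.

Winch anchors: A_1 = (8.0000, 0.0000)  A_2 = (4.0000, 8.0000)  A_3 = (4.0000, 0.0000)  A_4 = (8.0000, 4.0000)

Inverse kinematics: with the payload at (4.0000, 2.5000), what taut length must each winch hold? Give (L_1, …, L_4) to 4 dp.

(4.7170, 5.5000, 2.5000, 4.2720)

L_1: Δ = A_1−P = (4.0000, -2.5000) → ‖Δ‖ = √22.2500 = 4.7170
L_2: Δ = A_2−P = (0.0000, 5.5000) → ‖Δ‖ = √30.2500 = 5.5000
L_3: Δ = A_3−P = (0.0000, -2.5000) → ‖Δ‖ = √6.2500 = 2.5000
L_4: Δ = A_4−P = (4.0000, 1.5000) → ‖Δ‖ = √18.2500 = 4.2720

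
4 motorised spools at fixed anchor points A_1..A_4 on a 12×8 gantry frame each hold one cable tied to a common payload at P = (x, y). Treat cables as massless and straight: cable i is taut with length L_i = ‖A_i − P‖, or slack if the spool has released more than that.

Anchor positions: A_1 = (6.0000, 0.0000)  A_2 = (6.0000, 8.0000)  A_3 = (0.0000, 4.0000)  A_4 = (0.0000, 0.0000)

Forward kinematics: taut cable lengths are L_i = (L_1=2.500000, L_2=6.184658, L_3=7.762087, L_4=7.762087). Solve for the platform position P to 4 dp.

each cable: (A_i−P)·(A_i−P) = L_i²; let c_i = ‖A_i‖²−L_i²
c_1 = 36.0000+0.0000−6.2500 = 29.7500
row 1: 0.0000x − 16.0000y = -32.0000  (c_2=61.7500)
row 2: 12.0000x − 8.0000y = 74.0000  (c_3=-44.2500)
row 3: 12.0000x + 0.0000y = 90.0000  (c_4=-60.2500)
Cramer on rows 1–2 → x = 7.5000, y = 2.0000
check cable 4: ‖A_4−P‖² = 60.2500 ≈ L_4² = 60.2500 ✓

(7.5000, 2.0000)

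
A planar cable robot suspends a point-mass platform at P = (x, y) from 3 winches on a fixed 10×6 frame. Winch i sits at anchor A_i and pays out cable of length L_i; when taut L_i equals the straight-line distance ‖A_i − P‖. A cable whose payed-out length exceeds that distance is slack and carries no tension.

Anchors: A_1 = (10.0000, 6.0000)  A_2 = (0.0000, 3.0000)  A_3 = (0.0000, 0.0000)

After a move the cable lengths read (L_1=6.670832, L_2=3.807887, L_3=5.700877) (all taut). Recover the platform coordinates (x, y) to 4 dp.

circle eqns → linear via eq_j − eq_1; set k_j = A_j·A_j − L_j²
k_1 = 100.0000+36.0000−44.5000 = 91.5000
20.0000·x + 6.0000·y = k_1−k_2 = 97.0000
20.0000·x + 12.0000·y = k_1−k_3 = 124.0000
solve first two rows → x=3.5000, y=4.5000

(3.5000, 4.5000)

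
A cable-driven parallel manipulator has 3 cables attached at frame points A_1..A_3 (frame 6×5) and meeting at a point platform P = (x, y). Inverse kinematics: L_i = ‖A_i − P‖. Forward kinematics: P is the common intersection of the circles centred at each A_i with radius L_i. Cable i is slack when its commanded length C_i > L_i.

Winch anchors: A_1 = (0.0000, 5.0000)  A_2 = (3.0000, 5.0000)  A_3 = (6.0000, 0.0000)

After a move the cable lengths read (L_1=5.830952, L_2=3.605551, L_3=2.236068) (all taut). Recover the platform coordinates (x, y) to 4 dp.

circle eqns → linear via eq_j − eq_1; set q_j = A_j·A_j − L_j²
q_1 = 0.0000+25.0000−34.0000 = -9.0000
-6.0000·x + 0.0000·y = q_1−q_2 = -30.0000
-12.0000·x + 10.0000·y = q_1−q_3 = -40.0000
solve first two rows → x=5.0000, y=2.0000

(5.0000, 2.0000)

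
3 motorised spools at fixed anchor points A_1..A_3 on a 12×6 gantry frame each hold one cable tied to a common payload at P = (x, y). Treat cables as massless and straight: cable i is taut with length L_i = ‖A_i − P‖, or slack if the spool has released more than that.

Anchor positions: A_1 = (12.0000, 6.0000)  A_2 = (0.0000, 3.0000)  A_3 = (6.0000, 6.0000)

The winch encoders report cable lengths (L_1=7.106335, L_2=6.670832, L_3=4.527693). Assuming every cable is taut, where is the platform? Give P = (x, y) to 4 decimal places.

(6.5000, 1.5000)

each cable: (A_i−P)·(A_i−P) = L_i²; let k_i = ‖A_i‖²−L_i²
k_1 = 144.0000+36.0000−50.5000 = 129.5000
row 1: 24.0000x + 6.0000y = 165.0000  (k_2=-35.5000)
row 2: 12.0000x + 0.0000y = 78.0000  (k_3=51.5000)
Cramer on rows 1–2 → x = 6.5000, y = 1.5000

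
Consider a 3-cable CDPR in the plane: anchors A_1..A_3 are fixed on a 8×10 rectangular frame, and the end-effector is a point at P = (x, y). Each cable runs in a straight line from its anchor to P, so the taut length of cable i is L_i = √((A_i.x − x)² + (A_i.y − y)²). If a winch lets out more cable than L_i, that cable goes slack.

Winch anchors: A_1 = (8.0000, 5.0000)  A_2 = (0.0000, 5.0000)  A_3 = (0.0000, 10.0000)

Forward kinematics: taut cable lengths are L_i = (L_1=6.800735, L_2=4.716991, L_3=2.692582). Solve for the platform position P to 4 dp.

circle eqns → linear via eq_j − eq_1; set q_j = A_j·A_j − L_j²
q_1 = 64.0000+25.0000−46.2500 = 42.7500
16.0000·x + 0.0000·y = q_1−q_2 = 40.0000
16.0000·x − 10.0000·y = q_1−q_3 = -50.0000
solve first two rows → x=2.5000, y=9.0000

(2.5000, 9.0000)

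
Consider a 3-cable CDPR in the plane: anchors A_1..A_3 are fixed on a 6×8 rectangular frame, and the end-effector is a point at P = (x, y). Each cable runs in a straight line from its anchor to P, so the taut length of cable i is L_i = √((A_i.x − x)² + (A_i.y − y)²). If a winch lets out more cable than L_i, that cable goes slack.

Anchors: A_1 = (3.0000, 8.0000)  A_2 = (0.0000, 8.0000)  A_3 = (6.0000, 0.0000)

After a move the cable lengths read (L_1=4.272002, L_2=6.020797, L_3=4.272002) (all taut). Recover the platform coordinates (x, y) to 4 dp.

(4.5000, 4.0000)

each cable: (A_i−P)·(A_i−P) = L_i²; let k_i = ‖A_i‖²−L_i²
k_1 = 9.0000+64.0000−18.2500 = 54.7500
row 1: 6.0000x + 0.0000y = 27.0000  (k_2=27.7500)
row 2: -6.0000x + 16.0000y = 37.0000  (k_3=17.7500)
Cramer on rows 1–2 → x = 4.5000, y = 4.0000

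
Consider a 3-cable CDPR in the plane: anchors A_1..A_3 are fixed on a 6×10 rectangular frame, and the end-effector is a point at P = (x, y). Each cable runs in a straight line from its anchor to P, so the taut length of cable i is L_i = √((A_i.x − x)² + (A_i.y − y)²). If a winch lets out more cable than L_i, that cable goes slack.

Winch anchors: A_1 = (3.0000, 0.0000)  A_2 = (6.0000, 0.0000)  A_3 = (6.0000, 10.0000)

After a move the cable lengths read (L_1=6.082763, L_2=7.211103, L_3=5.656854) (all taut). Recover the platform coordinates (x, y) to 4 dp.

each cable: (A_i−P)·(A_i−P) = L_i²; let c_i = ‖A_i‖²−L_i²
c_1 = 9.0000+0.0000−37.0000 = -28.0000
row 1: -6.0000x + 0.0000y = -12.0000  (c_2=-16.0000)
row 2: -6.0000x − 20.0000y = -132.0000  (c_3=104.0000)
Cramer on rows 1–2 → x = 2.0000, y = 6.0000

(2.0000, 6.0000)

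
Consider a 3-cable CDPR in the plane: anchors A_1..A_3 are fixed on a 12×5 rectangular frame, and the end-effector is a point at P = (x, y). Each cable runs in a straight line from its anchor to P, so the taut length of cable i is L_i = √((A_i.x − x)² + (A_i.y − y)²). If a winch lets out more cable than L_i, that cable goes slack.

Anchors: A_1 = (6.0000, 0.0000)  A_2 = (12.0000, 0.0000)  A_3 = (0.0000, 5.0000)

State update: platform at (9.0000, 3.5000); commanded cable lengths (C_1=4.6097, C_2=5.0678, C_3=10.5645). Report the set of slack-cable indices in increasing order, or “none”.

2, 3

i=1: geometric 4.6098 vs commanded 4.6097 ⇒ taut
i=2: geometric 4.6098 vs commanded 5.0678 ⇒ slack
i=3: geometric 9.1241 vs commanded 10.5645 ⇒ slack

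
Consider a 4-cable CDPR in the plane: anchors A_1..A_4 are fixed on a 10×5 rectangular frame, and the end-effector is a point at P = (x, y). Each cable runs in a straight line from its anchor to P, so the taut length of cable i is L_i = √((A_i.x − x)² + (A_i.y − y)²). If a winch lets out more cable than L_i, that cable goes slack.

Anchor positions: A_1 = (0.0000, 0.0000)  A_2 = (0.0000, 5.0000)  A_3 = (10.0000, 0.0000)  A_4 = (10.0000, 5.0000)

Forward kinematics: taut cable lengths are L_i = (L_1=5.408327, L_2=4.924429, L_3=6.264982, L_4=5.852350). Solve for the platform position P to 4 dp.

expand ‖A_i−P‖²=L_i² and subtract eq 1 (c_i ≔ ‖A_i‖²−L_i²)
c_1 = 0.0000+0.0000−29.2500 = -29.2500
eq1−eq2 → [0.0000  -10.0000]·P = -30.0000
eq1−eq3 → [-20.0000  0.0000]·P = -90.0000
eq1−eq4 → [-20.0000  -10.0000]·P = -120.0000
2×2 solve → P = (4.5000, 3.0000)
check cable 4: ‖A_4−P‖² = 34.2500 ≈ L_4² = 34.2500 ✓

(4.5000, 3.0000)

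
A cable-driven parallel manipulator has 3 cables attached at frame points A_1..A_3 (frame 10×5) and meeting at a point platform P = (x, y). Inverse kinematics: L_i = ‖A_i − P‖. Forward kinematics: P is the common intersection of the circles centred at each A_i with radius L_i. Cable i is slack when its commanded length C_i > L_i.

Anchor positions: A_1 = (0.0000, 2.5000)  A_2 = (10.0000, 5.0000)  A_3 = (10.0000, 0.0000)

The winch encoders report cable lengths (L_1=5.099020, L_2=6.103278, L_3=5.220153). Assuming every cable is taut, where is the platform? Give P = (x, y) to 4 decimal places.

(5.0000, 1.5000)

expand ‖A_i−P‖²=L_i² and subtract eq 1 (k_i ≔ ‖A_i‖²−L_i²)
k_1 = 0.0000+6.2500−26.0000 = -19.7500
eq1−eq2 → [-20.0000  -5.0000]·P = -107.5000
eq1−eq3 → [-20.0000  5.0000]·P = -92.5000
2×2 solve → P = (5.0000, 1.5000)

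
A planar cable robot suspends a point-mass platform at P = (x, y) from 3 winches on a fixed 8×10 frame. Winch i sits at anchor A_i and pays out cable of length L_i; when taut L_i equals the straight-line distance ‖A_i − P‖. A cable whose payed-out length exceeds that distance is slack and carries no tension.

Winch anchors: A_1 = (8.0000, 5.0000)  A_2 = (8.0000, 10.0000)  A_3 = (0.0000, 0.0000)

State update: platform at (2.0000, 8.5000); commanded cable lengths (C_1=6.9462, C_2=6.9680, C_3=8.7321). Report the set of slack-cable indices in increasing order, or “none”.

cable 1: L_1 = ‖A_1−P‖ = 6.9462;  C_1 = 6.9462 → taut
cable 2: L_2 = ‖A_2−P‖ = 6.1847;  C_2 = 6.9680 → slack
cable 3: L_3 = ‖A_3−P‖ = 8.7321;  C_3 = 8.7321 → taut

2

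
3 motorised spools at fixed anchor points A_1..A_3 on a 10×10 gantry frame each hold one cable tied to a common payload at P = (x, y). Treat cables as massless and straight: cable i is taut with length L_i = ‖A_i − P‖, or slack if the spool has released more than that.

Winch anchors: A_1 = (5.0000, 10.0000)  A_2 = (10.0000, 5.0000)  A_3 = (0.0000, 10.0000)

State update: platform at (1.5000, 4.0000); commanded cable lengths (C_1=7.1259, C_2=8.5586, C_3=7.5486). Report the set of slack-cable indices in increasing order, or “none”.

cable 1: L_1 = ‖A_1−P‖ = 6.9462;  C_1 = 7.1259 → slack
cable 2: L_2 = ‖A_2−P‖ = 8.5586;  C_2 = 8.5586 → taut
cable 3: L_3 = ‖A_3−P‖ = 6.1847;  C_3 = 7.5486 → slack

1, 3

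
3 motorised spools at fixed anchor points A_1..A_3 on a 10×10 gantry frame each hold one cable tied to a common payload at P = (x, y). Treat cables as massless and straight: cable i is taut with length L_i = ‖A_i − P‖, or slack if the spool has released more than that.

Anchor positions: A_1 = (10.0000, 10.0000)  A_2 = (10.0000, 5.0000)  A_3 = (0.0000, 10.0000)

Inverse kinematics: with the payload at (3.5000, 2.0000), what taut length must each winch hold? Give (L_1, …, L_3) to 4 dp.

(10.3078, 7.1589, 8.7321)

cable 1: Δx=6.5000, Δy=8.0000; L_1 = √(Δx²+Δy²) = 10.3078
cable 2: Δx=6.5000, Δy=3.0000; L_2 = √(Δx²+Δy²) = 7.1589
cable 3: Δx=-3.5000, Δy=8.0000; L_3 = √(Δx²+Δy²) = 8.7321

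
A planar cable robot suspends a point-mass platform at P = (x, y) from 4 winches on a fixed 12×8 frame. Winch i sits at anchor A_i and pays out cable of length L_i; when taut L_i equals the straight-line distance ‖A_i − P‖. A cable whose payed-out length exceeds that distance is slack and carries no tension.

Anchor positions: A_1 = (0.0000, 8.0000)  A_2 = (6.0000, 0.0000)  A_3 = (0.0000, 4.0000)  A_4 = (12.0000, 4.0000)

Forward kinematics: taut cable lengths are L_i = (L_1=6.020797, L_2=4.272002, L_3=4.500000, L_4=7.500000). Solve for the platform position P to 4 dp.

(4.5000, 4.0000)

each cable: (A_i−P)·(A_i−P) = L_i²; let c_i = ‖A_i‖²−L_i²
c_1 = 0.0000+64.0000−36.2500 = 27.7500
row 1: -12.0000x + 16.0000y = 10.0000  (c_2=17.7500)
row 2: 0.0000x + 8.0000y = 32.0000  (c_3=-4.2500)
row 3: -24.0000x + 8.0000y = -76.0000  (c_4=103.7500)
Cramer on rows 1–2 → x = 4.5000, y = 4.0000
check cable 4: ‖A_4−P‖² = 56.2500 ≈ L_4² = 56.2500 ✓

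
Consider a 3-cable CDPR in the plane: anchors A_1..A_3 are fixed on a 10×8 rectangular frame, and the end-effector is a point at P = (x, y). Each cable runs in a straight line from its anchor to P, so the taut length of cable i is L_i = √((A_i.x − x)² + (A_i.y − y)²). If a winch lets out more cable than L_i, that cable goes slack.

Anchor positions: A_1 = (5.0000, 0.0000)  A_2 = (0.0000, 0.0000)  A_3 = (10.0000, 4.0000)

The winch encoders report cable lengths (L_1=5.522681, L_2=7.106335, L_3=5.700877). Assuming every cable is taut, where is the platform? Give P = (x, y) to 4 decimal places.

(4.5000, 5.5000)

circle eqns → linear via eq_j − eq_1; set k_j = A_j·A_j − L_j²
k_1 = 25.0000+0.0000−30.5000 = -5.5000
10.0000·x + 0.0000·y = k_1−k_2 = 45.0000
-10.0000·x − 8.0000·y = k_1−k_3 = -89.0000
solve first two rows → x=4.5000, y=5.5000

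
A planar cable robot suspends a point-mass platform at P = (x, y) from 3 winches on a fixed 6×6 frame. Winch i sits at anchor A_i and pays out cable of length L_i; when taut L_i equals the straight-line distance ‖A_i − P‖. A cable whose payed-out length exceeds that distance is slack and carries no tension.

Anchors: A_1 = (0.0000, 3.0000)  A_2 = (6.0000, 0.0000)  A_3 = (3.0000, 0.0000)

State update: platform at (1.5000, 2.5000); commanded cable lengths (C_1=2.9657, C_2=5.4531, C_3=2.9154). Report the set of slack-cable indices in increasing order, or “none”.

i=1: geometric 1.5811 vs commanded 2.9657 ⇒ slack
i=2: geometric 5.1478 vs commanded 5.4531 ⇒ slack
i=3: geometric 2.9155 vs commanded 2.9154 ⇒ taut

1, 2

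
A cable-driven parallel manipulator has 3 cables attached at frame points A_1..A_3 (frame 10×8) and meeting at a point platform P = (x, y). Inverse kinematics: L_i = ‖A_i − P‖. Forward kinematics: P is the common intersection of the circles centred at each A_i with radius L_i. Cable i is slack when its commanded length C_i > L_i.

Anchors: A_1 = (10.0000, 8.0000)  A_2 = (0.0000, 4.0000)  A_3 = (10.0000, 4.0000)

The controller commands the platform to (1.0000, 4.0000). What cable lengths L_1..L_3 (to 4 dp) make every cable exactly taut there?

(9.8489, 1.0000, 9.0000)

L_1 = √((10.0000−1.0000)² + (8.0000−4.0000)²) = 9.8489
L_2 = √((0.0000−1.0000)² + (4.0000−4.0000)²) = 1.0000
L_3 = √((10.0000−1.0000)² + (4.0000−4.0000)²) = 9.0000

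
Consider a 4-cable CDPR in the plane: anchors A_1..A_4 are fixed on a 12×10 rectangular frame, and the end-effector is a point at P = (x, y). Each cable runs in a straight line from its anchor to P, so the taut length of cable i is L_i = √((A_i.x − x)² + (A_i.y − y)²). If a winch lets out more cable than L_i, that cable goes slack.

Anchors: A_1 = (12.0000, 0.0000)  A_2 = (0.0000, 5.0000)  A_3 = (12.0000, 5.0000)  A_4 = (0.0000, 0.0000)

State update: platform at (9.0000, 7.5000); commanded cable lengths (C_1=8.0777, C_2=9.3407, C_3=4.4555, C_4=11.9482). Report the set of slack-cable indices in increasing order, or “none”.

3, 4

i=1: geometric 8.0777 vs commanded 8.0777 ⇒ taut
i=2: geometric 9.3408 vs commanded 9.3407 ⇒ taut
i=3: geometric 3.9051 vs commanded 4.4555 ⇒ slack
i=4: geometric 11.7154 vs commanded 11.9482 ⇒ slack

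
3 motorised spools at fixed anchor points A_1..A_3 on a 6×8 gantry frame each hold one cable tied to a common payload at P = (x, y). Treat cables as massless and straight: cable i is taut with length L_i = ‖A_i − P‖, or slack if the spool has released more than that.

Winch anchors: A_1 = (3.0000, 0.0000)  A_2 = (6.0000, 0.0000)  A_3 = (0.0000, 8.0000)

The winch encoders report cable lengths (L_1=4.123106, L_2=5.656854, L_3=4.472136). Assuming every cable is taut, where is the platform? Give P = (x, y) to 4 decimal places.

each cable: (A_i−P)·(A_i−P) = L_i²; let c_i = ‖A_i‖²−L_i²
c_1 = 9.0000+0.0000−17.0000 = -8.0000
row 1: -6.0000x + 0.0000y = -12.0000  (c_2=4.0000)
row 2: 6.0000x − 16.0000y = -52.0000  (c_3=44.0000)
Cramer on rows 1–2 → x = 2.0000, y = 4.0000

(2.0000, 4.0000)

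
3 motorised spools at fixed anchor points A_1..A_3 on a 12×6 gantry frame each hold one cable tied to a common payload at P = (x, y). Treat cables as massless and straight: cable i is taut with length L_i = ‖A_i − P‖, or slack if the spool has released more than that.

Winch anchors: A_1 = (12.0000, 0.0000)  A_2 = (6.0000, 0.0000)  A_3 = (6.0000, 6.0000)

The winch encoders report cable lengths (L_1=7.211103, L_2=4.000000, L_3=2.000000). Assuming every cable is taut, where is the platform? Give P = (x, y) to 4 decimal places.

(6.0000, 4.0000)

circle eqns → linear via eq_j − eq_1; set c_j = A_j·A_j − L_j²
c_1 = 144.0000+0.0000−52.0000 = 92.0000
12.0000·x + 0.0000·y = c_1−c_2 = 72.0000
12.0000·x − 12.0000·y = c_1−c_3 = 24.0000
solve first two rows → x=6.0000, y=4.0000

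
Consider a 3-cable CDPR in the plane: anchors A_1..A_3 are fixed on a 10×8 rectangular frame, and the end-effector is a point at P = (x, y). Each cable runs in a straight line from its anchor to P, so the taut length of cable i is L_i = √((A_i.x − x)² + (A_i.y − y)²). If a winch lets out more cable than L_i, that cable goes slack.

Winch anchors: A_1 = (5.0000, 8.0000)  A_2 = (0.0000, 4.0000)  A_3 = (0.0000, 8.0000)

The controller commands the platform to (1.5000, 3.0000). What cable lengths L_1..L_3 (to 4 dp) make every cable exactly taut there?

(6.1033, 1.8028, 5.2202)

L_1 = √((5.0000−1.5000)² + (8.0000−3.0000)²) = 6.1033
L_2 = √((0.0000−1.5000)² + (4.0000−3.0000)²) = 1.8028
L_3 = √((0.0000−1.5000)² + (8.0000−3.0000)²) = 5.2202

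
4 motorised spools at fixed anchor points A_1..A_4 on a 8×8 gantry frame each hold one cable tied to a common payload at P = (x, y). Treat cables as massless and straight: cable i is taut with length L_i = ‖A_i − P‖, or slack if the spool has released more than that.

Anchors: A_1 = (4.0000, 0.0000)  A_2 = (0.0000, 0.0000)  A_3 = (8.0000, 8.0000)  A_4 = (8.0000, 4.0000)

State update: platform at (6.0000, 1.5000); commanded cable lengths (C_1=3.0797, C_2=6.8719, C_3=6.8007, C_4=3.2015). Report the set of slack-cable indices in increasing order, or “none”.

1, 2

cable 1: L_1 = ‖A_1−P‖ = 2.5000;  C_1 = 3.0797 → slack
cable 2: L_2 = ‖A_2−P‖ = 6.1847;  C_2 = 6.8719 → slack
cable 3: L_3 = ‖A_3−P‖ = 6.8007;  C_3 = 6.8007 → taut
cable 4: L_4 = ‖A_4−P‖ = 3.2016;  C_4 = 3.2015 → taut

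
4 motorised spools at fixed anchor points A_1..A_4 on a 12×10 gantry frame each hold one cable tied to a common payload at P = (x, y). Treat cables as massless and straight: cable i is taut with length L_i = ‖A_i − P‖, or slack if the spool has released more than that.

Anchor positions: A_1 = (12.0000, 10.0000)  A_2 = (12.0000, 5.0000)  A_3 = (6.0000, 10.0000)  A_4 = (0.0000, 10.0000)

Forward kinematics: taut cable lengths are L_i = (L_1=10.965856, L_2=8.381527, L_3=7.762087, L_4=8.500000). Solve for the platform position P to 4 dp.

(4.0000, 2.5000)

each cable: (A_i−P)·(A_i−P) = L_i²; let c_i = ‖A_i‖²−L_i²
c_1 = 144.0000+100.0000−120.2500 = 123.7500
row 1: 0.0000x + 10.0000y = 25.0000  (c_2=98.7500)
row 2: 12.0000x + 0.0000y = 48.0000  (c_3=75.7500)
row 3: 24.0000x + 0.0000y = 96.0000  (c_4=27.7500)
Cramer on rows 1–2 → x = 4.0000, y = 2.5000
check cable 4: ‖A_4−P‖² = 72.2500 ≈ L_4² = 72.2500 ✓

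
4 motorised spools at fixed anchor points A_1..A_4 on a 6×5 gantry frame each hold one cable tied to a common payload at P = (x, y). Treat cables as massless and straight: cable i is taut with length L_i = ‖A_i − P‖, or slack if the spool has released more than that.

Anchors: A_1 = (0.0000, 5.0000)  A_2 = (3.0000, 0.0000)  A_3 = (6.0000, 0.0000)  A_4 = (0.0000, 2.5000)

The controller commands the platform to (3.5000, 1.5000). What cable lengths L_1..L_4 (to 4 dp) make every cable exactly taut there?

(4.9497, 1.5811, 2.9155, 3.6401)

cable 1: Δx=-3.5000, Δy=3.5000; L_1 = √(Δx²+Δy²) = 4.9497
cable 2: Δx=-0.5000, Δy=-1.5000; L_2 = √(Δx²+Δy²) = 1.5811
cable 3: Δx=2.5000, Δy=-1.5000; L_3 = √(Δx²+Δy²) = 2.9155
cable 4: Δx=-3.5000, Δy=1.0000; L_4 = √(Δx²+Δy²) = 3.6401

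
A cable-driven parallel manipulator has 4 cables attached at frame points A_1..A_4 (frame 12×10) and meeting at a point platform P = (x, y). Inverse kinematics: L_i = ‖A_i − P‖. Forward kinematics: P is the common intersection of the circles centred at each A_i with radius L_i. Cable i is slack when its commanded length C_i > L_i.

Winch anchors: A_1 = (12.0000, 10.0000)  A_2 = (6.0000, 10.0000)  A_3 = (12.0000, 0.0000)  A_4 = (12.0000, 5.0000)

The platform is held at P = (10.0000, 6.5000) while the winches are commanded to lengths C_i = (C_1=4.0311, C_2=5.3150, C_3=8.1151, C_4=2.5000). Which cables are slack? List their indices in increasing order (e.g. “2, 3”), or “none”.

i=1: geometric 4.0311 vs commanded 4.0311 ⇒ taut
i=2: geometric 5.3151 vs commanded 5.3150 ⇒ taut
i=3: geometric 6.8007 vs commanded 8.1151 ⇒ slack
i=4: geometric 2.5000 vs commanded 2.5000 ⇒ taut

3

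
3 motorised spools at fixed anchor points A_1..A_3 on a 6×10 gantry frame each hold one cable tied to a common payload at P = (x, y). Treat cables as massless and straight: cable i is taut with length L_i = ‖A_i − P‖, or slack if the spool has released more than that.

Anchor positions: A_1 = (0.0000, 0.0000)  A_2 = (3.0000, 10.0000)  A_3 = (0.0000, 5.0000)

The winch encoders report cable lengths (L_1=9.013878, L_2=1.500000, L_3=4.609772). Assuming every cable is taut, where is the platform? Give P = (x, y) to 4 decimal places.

(3.0000, 8.5000)

each cable: (A_i−P)·(A_i−P) = L_i²; let q_i = ‖A_i‖²−L_i²
q_1 = 0.0000+0.0000−81.2500 = -81.2500
row 1: -6.0000x − 20.0000y = -188.0000  (q_2=106.7500)
row 2: 0.0000x − 10.0000y = -85.0000  (q_3=3.7500)
Cramer on rows 1–2 → x = 3.0000, y = 8.5000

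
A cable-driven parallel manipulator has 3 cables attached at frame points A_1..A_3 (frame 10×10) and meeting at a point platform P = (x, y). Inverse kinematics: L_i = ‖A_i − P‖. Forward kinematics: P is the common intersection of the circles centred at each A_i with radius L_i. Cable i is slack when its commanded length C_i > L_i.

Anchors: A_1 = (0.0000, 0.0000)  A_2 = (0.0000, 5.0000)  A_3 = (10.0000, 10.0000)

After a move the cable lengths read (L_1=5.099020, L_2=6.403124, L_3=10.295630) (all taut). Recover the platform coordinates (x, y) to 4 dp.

(5.0000, 1.0000)

each cable: (A_i−P)·(A_i−P) = L_i²; let k_i = ‖A_i‖²−L_i²
k_1 = 0.0000+0.0000−26.0000 = -26.0000
row 1: 0.0000x − 10.0000y = -10.0000  (k_2=-16.0000)
row 2: -20.0000x − 20.0000y = -120.0000  (k_3=94.0000)
Cramer on rows 1–2 → x = 5.0000, y = 1.0000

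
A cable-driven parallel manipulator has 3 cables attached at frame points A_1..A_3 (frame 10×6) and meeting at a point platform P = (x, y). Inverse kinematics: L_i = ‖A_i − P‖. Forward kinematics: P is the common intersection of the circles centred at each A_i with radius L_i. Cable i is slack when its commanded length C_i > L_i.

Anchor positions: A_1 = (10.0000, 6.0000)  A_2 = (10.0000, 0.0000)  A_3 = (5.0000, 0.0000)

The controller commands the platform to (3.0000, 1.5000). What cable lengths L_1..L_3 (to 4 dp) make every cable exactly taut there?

cable 1: Δx=7.0000, Δy=4.5000; L_1 = √(Δx²+Δy²) = 8.3217
cable 2: Δx=7.0000, Δy=-1.5000; L_2 = √(Δx²+Δy²) = 7.1589
cable 3: Δx=2.0000, Δy=-1.5000; L_3 = √(Δx²+Δy²) = 2.5000

(8.3217, 7.1589, 2.5000)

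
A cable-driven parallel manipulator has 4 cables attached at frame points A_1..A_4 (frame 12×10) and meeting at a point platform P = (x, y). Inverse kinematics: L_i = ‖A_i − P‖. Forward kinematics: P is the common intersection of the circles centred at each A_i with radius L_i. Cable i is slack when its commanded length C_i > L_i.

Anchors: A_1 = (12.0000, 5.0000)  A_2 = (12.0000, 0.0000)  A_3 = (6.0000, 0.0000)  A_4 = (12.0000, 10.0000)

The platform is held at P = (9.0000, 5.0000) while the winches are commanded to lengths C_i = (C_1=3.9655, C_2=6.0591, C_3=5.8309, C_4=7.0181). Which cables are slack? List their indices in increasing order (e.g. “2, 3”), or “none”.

1, 2, 4

cable 1: √((3.0000)²+(0.0000)²)=3.0000, C_1=3.9655: slack
cable 2: √((3.0000)²+(-5.0000)²)=5.8310, C_2=6.0591: slack
cable 3: √((-3.0000)²+(-5.0000)²)=5.8310, C_3=5.8309: taut
cable 4: √((3.0000)²+(5.0000)²)=5.8310, C_4=7.0181: slack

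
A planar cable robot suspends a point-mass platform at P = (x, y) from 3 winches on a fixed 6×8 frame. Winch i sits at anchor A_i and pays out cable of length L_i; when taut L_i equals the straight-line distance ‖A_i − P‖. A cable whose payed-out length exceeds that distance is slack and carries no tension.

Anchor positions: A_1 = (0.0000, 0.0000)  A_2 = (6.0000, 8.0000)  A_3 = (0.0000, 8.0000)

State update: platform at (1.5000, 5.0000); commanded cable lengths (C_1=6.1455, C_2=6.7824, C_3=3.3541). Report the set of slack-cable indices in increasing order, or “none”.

cable 1: √((-1.5000)²+(-5.0000)²)=5.2202, C_1=6.1455: slack
cable 2: √((4.5000)²+(3.0000)²)=5.4083, C_2=6.7824: slack
cable 3: √((-1.5000)²+(3.0000)²)=3.3541, C_3=3.3541: taut

1, 2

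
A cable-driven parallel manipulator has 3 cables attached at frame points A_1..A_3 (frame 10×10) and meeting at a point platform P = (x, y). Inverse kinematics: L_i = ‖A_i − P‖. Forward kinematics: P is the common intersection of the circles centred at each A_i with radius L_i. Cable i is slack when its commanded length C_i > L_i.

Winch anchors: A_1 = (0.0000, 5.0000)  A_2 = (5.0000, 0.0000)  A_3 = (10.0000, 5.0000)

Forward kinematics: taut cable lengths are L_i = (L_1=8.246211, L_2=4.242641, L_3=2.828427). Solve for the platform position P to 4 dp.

(8.0000, 3.0000)

each cable: (A_i−P)·(A_i−P) = L_i²; let c_i = ‖A_i‖²−L_i²
c_1 = 0.0000+25.0000−68.0000 = -43.0000
row 1: -10.0000x + 10.0000y = -50.0000  (c_2=7.0000)
row 2: -20.0000x + 0.0000y = -160.0000  (c_3=117.0000)
Cramer on rows 1–2 → x = 8.0000, y = 3.0000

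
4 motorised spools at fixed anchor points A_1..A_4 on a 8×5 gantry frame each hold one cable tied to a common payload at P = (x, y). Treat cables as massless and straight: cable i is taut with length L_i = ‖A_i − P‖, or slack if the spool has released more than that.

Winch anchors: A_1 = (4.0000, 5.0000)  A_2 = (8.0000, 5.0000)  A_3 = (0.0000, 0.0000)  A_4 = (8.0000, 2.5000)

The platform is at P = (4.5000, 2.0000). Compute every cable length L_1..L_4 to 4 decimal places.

L_1 = √((4.0000−4.5000)² + (5.0000−2.0000)²) = 3.0414
L_2 = √((8.0000−4.5000)² + (5.0000−2.0000)²) = 4.6098
L_3 = √((0.0000−4.5000)² + (0.0000−2.0000)²) = 4.9244
L_4 = √((8.0000−4.5000)² + (2.5000−2.0000)²) = 3.5355

(3.0414, 4.6098, 4.9244, 3.5355)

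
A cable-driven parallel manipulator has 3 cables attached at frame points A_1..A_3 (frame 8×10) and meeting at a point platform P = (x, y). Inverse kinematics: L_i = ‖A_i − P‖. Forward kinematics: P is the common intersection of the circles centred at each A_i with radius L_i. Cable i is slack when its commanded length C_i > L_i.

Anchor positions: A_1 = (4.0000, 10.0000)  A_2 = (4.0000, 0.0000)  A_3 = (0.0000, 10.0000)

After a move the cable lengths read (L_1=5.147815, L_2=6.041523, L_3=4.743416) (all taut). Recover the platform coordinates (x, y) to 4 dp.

(1.5000, 5.5000)

expand ‖A_i−P‖²=L_i² and subtract eq 1 (q_i ≔ ‖A_i‖²−L_i²)
q_1 = 16.0000+100.0000−26.5000 = 89.5000
eq1−eq2 → [0.0000  20.0000]·P = 110.0000
eq1−eq3 → [8.0000  0.0000]·P = 12.0000
2×2 solve → P = (1.5000, 5.5000)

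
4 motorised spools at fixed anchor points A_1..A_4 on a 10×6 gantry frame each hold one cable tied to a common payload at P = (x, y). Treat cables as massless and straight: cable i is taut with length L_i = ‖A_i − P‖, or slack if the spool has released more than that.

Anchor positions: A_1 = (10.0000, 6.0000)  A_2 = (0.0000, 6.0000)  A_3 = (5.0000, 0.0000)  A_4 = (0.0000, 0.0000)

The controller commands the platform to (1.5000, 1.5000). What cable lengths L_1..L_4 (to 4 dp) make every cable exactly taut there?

(9.6177, 4.7434, 3.8079, 2.1213)

cable 1: Δx=8.5000, Δy=4.5000; L_1 = √(Δx²+Δy²) = 9.6177
cable 2: Δx=-1.5000, Δy=4.5000; L_2 = √(Δx²+Δy²) = 4.7434
cable 3: Δx=3.5000, Δy=-1.5000; L_3 = √(Δx²+Δy²) = 3.8079
cable 4: Δx=-1.5000, Δy=-1.5000; L_4 = √(Δx²+Δy²) = 2.1213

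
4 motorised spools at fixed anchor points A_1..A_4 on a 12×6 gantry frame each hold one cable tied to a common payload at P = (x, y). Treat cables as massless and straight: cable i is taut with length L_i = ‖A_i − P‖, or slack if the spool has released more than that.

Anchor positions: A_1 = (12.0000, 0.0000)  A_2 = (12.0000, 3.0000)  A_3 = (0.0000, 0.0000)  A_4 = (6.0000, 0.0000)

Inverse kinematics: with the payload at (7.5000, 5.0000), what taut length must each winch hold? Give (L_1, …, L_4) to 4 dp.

(6.7268, 4.9244, 9.0139, 5.2202)

cable 1: Δx=4.5000, Δy=-5.0000; L_1 = √(Δx²+Δy²) = 6.7268
cable 2: Δx=4.5000, Δy=-2.0000; L_2 = √(Δx²+Δy²) = 4.9244
cable 3: Δx=-7.5000, Δy=-5.0000; L_3 = √(Δx²+Δy²) = 9.0139
cable 4: Δx=-1.5000, Δy=-5.0000; L_4 = √(Δx²+Δy²) = 5.2202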